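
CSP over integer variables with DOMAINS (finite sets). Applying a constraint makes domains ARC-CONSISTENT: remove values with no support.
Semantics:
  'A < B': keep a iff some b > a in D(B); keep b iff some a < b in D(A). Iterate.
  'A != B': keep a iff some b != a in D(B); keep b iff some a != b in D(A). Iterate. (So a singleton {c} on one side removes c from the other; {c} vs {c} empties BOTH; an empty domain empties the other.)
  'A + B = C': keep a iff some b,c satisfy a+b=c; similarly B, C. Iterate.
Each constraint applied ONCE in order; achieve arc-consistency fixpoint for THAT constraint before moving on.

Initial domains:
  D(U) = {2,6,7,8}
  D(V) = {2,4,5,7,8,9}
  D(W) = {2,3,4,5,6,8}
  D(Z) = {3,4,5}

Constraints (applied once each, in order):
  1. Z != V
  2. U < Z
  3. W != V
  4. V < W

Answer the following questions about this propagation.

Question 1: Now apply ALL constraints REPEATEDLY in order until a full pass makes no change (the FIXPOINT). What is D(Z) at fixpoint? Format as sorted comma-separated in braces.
pass 0 (initial): D(Z)={3,4,5}
pass 1: U {2,6,7,8}->{2}; V {2,4,5,7,8,9}->{2,4,5,7}; W {2,3,4,5,6,8}->{3,4,5,6,8}
pass 2: no change
Fixpoint after 2 passes: D(Z) = {3,4,5}

Answer: {3,4,5}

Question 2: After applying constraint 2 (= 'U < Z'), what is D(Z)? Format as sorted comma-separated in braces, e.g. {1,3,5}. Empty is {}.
Answer: {3,4,5}

Derivation:
Constraint 1 (Z != V) on D(Z)={3,4,5} D(V)={2,4,5,7,8,9}: no change
Constraint 2 (U < Z) on D(U)={2,6,7,8} D(Z)={3,4,5}: U {2,6,7,8}->{2}
So after constraint 2: D(Z) = {3,4,5}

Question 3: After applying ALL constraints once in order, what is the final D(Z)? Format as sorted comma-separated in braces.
Constraint 1 (Z != V) on D(Z)={3,4,5} D(V)={2,4,5,7,8,9}: no change
Constraint 2 (U < Z) on D(U)={2,6,7,8} D(Z)={3,4,5}: U {2,6,7,8}->{2}
Constraint 3 (W != V) on D(W)={2,3,4,5,6,8} D(V)={2,4,5,7,8,9}: no change
Constraint 4 (V < W) on D(V)={2,4,5,7,8,9} D(W)={2,3,4,5,6,8}: V {2,4,5,7,8,9}->{2,4,5,7}; W {2,3,4,5,6,8}->{3,4,5,6,8}
So after all 4 constraints: D(Z) = {3,4,5}

Answer: {3,4,5}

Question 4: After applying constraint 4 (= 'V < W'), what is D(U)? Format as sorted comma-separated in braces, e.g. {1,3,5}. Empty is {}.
Answer: {2}

Derivation:
Constraint 1 (Z != V) on D(Z)={3,4,5} D(V)={2,4,5,7,8,9}: no change
Constraint 2 (U < Z) on D(U)={2,6,7,8} D(Z)={3,4,5}: U {2,6,7,8}->{2}
Constraint 3 (W != V) on D(W)={2,3,4,5,6,8} D(V)={2,4,5,7,8,9}: no change
Constraint 4 (V < W) on D(V)={2,4,5,7,8,9} D(W)={2,3,4,5,6,8}: V {2,4,5,7,8,9}->{2,4,5,7}; W {2,3,4,5,6,8}->{3,4,5,6,8}
So after constraint 4: D(U) = {2}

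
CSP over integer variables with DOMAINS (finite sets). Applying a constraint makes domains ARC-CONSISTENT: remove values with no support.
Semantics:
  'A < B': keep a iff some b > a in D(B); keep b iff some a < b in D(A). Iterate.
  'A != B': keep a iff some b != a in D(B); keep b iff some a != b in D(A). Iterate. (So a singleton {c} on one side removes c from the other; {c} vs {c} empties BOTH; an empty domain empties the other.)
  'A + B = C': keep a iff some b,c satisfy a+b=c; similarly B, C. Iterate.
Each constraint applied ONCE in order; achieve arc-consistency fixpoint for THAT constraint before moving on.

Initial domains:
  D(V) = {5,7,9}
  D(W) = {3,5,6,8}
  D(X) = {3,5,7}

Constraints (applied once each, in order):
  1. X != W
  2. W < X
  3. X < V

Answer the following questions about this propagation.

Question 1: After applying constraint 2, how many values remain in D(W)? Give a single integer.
Answer: 3

Derivation:
Constraint 1 (X != W) on D(X)={3,5,7} D(W)={3,5,6,8}: no change
Constraint 2 (W < X) on D(W)={3,5,6,8} D(X)={3,5,7}: W {3,5,6,8}->{3,5,6}; X {3,5,7}->{5,7}
So after constraint 2: D(W)={3,5,6}, size = 3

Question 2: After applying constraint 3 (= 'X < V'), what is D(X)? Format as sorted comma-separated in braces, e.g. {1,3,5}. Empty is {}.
Answer: {5,7}

Derivation:
Constraint 1 (X != W) on D(X)={3,5,7} D(W)={3,5,6,8}: no change
Constraint 2 (W < X) on D(W)={3,5,6,8} D(X)={3,5,7}: W {3,5,6,8}->{3,5,6}; X {3,5,7}->{5,7}
Constraint 3 (X < V) on D(X)={5,7} D(V)={5,7,9}: V {5,7,9}->{7,9}
So after constraint 3: D(X) = {5,7}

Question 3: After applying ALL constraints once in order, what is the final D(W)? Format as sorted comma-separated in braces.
Constraint 1 (X != W) on D(X)={3,5,7} D(W)={3,5,6,8}: no change
Constraint 2 (W < X) on D(W)={3,5,6,8} D(X)={3,5,7}: W {3,5,6,8}->{3,5,6}; X {3,5,7}->{5,7}
Constraint 3 (X < V) on D(X)={5,7} D(V)={5,7,9}: V {5,7,9}->{7,9}
So after all 3 constraints: D(W) = {3,5,6}

Answer: {3,5,6}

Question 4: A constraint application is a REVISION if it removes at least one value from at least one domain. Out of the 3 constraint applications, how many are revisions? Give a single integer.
Constraint 1 (X != W) on D(X)={3,5,7} D(W)={3,5,6,8}: no change => not a revision
Constraint 2 (W < X) on D(W)={3,5,6,8} D(X)={3,5,7}: W {3,5,6,8}->{3,5,6}; X {3,5,7}->{5,7} => REVISION
Constraint 3 (X < V) on D(X)={5,7} D(V)={5,7,9}: V {5,7,9}->{7,9} => REVISION
Total revisions = 2

Answer: 2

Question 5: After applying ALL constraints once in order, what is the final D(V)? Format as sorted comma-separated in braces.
Constraint 1 (X != W) on D(X)={3,5,7} D(W)={3,5,6,8}: no change
Constraint 2 (W < X) on D(W)={3,5,6,8} D(X)={3,5,7}: W {3,5,6,8}->{3,5,6}; X {3,5,7}->{5,7}
Constraint 3 (X < V) on D(X)={5,7} D(V)={5,7,9}: V {5,7,9}->{7,9}
So after all 3 constraints: D(V) = {7,9}

Answer: {7,9}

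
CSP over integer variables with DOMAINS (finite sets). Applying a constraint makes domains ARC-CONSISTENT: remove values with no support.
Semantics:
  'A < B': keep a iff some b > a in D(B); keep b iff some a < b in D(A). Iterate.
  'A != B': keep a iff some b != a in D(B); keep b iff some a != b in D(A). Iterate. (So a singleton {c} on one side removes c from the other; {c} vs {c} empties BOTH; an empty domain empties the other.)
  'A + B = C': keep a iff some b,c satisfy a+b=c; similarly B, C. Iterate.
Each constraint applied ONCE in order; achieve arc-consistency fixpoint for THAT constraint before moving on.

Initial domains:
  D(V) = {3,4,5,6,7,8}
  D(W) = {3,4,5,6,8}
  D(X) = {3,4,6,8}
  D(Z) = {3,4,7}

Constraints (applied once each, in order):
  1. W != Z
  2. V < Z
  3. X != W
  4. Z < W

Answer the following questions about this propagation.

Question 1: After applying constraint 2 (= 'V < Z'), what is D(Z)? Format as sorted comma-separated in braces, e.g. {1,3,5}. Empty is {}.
Answer: {4,7}

Derivation:
Constraint 1 (W != Z) on D(W)={3,4,5,6,8} D(Z)={3,4,7}: no change
Constraint 2 (V < Z) on D(V)={3,4,5,6,7,8} D(Z)={3,4,7}: V {3,4,5,6,7,8}->{3,4,5,6}; Z {3,4,7}->{4,7}
So after constraint 2: D(Z) = {4,7}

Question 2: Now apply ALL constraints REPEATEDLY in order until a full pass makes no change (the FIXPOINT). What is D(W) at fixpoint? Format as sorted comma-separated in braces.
pass 0 (initial): D(W)={3,4,5,6,8}
pass 1: V {3,4,5,6,7,8}->{3,4,5,6}; W {3,4,5,6,8}->{5,6,8}; Z {3,4,7}->{4,7}
pass 2: no change
Fixpoint after 2 passes: D(W) = {5,6,8}

Answer: {5,6,8}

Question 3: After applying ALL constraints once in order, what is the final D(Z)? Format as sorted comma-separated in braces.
Constraint 1 (W != Z) on D(W)={3,4,5,6,8} D(Z)={3,4,7}: no change
Constraint 2 (V < Z) on D(V)={3,4,5,6,7,8} D(Z)={3,4,7}: V {3,4,5,6,7,8}->{3,4,5,6}; Z {3,4,7}->{4,7}
Constraint 3 (X != W) on D(X)={3,4,6,8} D(W)={3,4,5,6,8}: no change
Constraint 4 (Z < W) on D(Z)={4,7} D(W)={3,4,5,6,8}: W {3,4,5,6,8}->{5,6,8}
So after all 4 constraints: D(Z) = {4,7}

Answer: {4,7}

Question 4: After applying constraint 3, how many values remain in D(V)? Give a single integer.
Constraint 1 (W != Z) on D(W)={3,4,5,6,8} D(Z)={3,4,7}: no change
Constraint 2 (V < Z) on D(V)={3,4,5,6,7,8} D(Z)={3,4,7}: V {3,4,5,6,7,8}->{3,4,5,6}; Z {3,4,7}->{4,7}
Constraint 3 (X != W) on D(X)={3,4,6,8} D(W)={3,4,5,6,8}: no change
So after constraint 3: D(V)={3,4,5,6}, size = 4

Answer: 4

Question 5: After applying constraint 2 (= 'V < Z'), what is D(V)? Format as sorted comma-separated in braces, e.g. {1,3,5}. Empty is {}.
Answer: {3,4,5,6}

Derivation:
Constraint 1 (W != Z) on D(W)={3,4,5,6,8} D(Z)={3,4,7}: no change
Constraint 2 (V < Z) on D(V)={3,4,5,6,7,8} D(Z)={3,4,7}: V {3,4,5,6,7,8}->{3,4,5,6}; Z {3,4,7}->{4,7}
So after constraint 2: D(V) = {3,4,5,6}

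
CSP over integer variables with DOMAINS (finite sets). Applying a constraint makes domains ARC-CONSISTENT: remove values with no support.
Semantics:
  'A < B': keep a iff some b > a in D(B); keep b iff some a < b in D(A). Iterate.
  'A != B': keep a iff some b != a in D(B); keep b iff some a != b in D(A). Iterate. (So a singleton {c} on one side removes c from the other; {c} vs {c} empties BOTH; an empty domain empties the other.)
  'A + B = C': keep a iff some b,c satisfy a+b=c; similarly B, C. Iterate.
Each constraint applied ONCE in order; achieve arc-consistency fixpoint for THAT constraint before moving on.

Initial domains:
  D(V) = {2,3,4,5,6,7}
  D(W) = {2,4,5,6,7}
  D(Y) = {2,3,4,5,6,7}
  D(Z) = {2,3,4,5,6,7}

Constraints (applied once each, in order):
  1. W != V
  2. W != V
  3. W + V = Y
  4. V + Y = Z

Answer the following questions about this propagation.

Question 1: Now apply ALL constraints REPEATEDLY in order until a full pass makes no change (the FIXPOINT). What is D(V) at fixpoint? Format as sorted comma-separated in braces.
Answer: {}

Derivation:
pass 0 (initial): D(V)={2,3,4,5,6,7}
pass 1: V {2,3,4,5,6,7}->{2,3}; W {2,4,5,6,7}->{2,4,5}; Y {2,3,4,5,6,7}->{4,5}; Z {2,3,4,5,6,7}->{6,7}
pass 2: W {2,4,5}->{2}
pass 3: V {2,3}->{}; Y {4,5}->{}; Z {6,7}->{}
pass 4: W {2}->{}
pass 5: no change
Fixpoint after 5 passes: D(V) = {}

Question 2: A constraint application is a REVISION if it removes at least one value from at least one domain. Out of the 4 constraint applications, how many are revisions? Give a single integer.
Constraint 1 (W != V) on D(W)={2,4,5,6,7} D(V)={2,3,4,5,6,7}: no change => not a revision
Constraint 2 (W != V) on D(W)={2,4,5,6,7} D(V)={2,3,4,5,6,7}: no change => not a revision
Constraint 3 (W + V = Y) on D(W)={2,4,5,6,7} D(V)={2,3,4,5,6,7} D(Y)={2,3,4,5,6,7}: W {2,4,5,6,7}->{2,4,5}; V {2,3,4,5,6,7}->{2,3,4,5}; Y {2,3,4,5,6,7}->{4,5,6,7} => REVISION
Constraint 4 (V + Y = Z) on D(V)={2,3,4,5} D(Y)={4,5,6,7} D(Z)={2,3,4,5,6,7}: V {2,3,4,5}->{2,3}; Y {4,5,6,7}->{4,5}; Z {2,3,4,5,6,7}->{6,7} => REVISION
Total revisions = 2

Answer: 2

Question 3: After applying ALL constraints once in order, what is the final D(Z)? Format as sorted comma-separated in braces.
Answer: {6,7}

Derivation:
Constraint 1 (W != V) on D(W)={2,4,5,6,7} D(V)={2,3,4,5,6,7}: no change
Constraint 2 (W != V) on D(W)={2,4,5,6,7} D(V)={2,3,4,5,6,7}: no change
Constraint 3 (W + V = Y) on D(W)={2,4,5,6,7} D(V)={2,3,4,5,6,7} D(Y)={2,3,4,5,6,7}: W {2,4,5,6,7}->{2,4,5}; V {2,3,4,5,6,7}->{2,3,4,5}; Y {2,3,4,5,6,7}->{4,5,6,7}
Constraint 4 (V + Y = Z) on D(V)={2,3,4,5} D(Y)={4,5,6,7} D(Z)={2,3,4,5,6,7}: V {2,3,4,5}->{2,3}; Y {4,5,6,7}->{4,5}; Z {2,3,4,5,6,7}->{6,7}
So after all 4 constraints: D(Z) = {6,7}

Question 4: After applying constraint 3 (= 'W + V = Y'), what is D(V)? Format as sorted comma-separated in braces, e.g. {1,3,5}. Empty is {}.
Answer: {2,3,4,5}

Derivation:
Constraint 1 (W != V) on D(W)={2,4,5,6,7} D(V)={2,3,4,5,6,7}: no change
Constraint 2 (W != V) on D(W)={2,4,5,6,7} D(V)={2,3,4,5,6,7}: no change
Constraint 3 (W + V = Y) on D(W)={2,4,5,6,7} D(V)={2,3,4,5,6,7} D(Y)={2,3,4,5,6,7}: W {2,4,5,6,7}->{2,4,5}; V {2,3,4,5,6,7}->{2,3,4,5}; Y {2,3,4,5,6,7}->{4,5,6,7}
So after constraint 3: D(V) = {2,3,4,5}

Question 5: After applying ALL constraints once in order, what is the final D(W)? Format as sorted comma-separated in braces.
Answer: {2,4,5}

Derivation:
Constraint 1 (W != V) on D(W)={2,4,5,6,7} D(V)={2,3,4,5,6,7}: no change
Constraint 2 (W != V) on D(W)={2,4,5,6,7} D(V)={2,3,4,5,6,7}: no change
Constraint 3 (W + V = Y) on D(W)={2,4,5,6,7} D(V)={2,3,4,5,6,7} D(Y)={2,3,4,5,6,7}: W {2,4,5,6,7}->{2,4,5}; V {2,3,4,5,6,7}->{2,3,4,5}; Y {2,3,4,5,6,7}->{4,5,6,7}
Constraint 4 (V + Y = Z) on D(V)={2,3,4,5} D(Y)={4,5,6,7} D(Z)={2,3,4,5,6,7}: V {2,3,4,5}->{2,3}; Y {4,5,6,7}->{4,5}; Z {2,3,4,5,6,7}->{6,7}
So after all 4 constraints: D(W) = {2,4,5}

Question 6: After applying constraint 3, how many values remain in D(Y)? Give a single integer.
Answer: 4

Derivation:
Constraint 1 (W != V) on D(W)={2,4,5,6,7} D(V)={2,3,4,5,6,7}: no change
Constraint 2 (W != V) on D(W)={2,4,5,6,7} D(V)={2,3,4,5,6,7}: no change
Constraint 3 (W + V = Y) on D(W)={2,4,5,6,7} D(V)={2,3,4,5,6,7} D(Y)={2,3,4,5,6,7}: W {2,4,5,6,7}->{2,4,5}; V {2,3,4,5,6,7}->{2,3,4,5}; Y {2,3,4,5,6,7}->{4,5,6,7}
So after constraint 3: D(Y)={4,5,6,7}, size = 4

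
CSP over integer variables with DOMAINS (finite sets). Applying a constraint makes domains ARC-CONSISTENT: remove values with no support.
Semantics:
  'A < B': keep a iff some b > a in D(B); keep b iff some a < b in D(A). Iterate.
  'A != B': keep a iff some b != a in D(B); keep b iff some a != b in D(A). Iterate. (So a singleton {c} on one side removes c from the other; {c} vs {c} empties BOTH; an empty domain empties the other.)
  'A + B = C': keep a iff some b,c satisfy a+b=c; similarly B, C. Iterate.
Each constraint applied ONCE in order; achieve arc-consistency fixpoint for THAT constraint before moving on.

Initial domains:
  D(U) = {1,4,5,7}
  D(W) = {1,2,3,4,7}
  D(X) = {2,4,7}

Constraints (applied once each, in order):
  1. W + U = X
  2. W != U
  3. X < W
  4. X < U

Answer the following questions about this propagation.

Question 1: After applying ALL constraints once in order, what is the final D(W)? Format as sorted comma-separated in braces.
Answer: {3}

Derivation:
Constraint 1 (W + U = X) on D(W)={1,2,3,4,7} D(U)={1,4,5,7} D(X)={2,4,7}: W {1,2,3,4,7}->{1,2,3}; U {1,4,5,7}->{1,4,5}
Constraint 2 (W != U) on D(W)={1,2,3} D(U)={1,4,5}: no change
Constraint 3 (X < W) on D(X)={2,4,7} D(W)={1,2,3}: X {2,4,7}->{2}; W {1,2,3}->{3}
Constraint 4 (X < U) on D(X)={2} D(U)={1,4,5}: U {1,4,5}->{4,5}
So after all 4 constraints: D(W) = {3}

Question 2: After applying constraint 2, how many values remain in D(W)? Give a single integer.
Answer: 3

Derivation:
Constraint 1 (W + U = X) on D(W)={1,2,3,4,7} D(U)={1,4,5,7} D(X)={2,4,7}: W {1,2,3,4,7}->{1,2,3}; U {1,4,5,7}->{1,4,5}
Constraint 2 (W != U) on D(W)={1,2,3} D(U)={1,4,5}: no change
So after constraint 2: D(W)={1,2,3}, size = 3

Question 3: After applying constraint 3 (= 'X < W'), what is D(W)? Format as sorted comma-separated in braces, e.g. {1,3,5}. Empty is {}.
Constraint 1 (W + U = X) on D(W)={1,2,3,4,7} D(U)={1,4,5,7} D(X)={2,4,7}: W {1,2,3,4,7}->{1,2,3}; U {1,4,5,7}->{1,4,5}
Constraint 2 (W != U) on D(W)={1,2,3} D(U)={1,4,5}: no change
Constraint 3 (X < W) on D(X)={2,4,7} D(W)={1,2,3}: X {2,4,7}->{2}; W {1,2,3}->{3}
So after constraint 3: D(W) = {3}

Answer: {3}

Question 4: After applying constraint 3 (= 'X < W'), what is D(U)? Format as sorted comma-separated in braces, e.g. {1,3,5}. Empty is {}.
Answer: {1,4,5}

Derivation:
Constraint 1 (W + U = X) on D(W)={1,2,3,4,7} D(U)={1,4,5,7} D(X)={2,4,7}: W {1,2,3,4,7}->{1,2,3}; U {1,4,5,7}->{1,4,5}
Constraint 2 (W != U) on D(W)={1,2,3} D(U)={1,4,5}: no change
Constraint 3 (X < W) on D(X)={2,4,7} D(W)={1,2,3}: X {2,4,7}->{2}; W {1,2,3}->{3}
So after constraint 3: D(U) = {1,4,5}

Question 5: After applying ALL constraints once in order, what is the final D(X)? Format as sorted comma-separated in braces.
Answer: {2}

Derivation:
Constraint 1 (W + U = X) on D(W)={1,2,3,4,7} D(U)={1,4,5,7} D(X)={2,4,7}: W {1,2,3,4,7}->{1,2,3}; U {1,4,5,7}->{1,4,5}
Constraint 2 (W != U) on D(W)={1,2,3} D(U)={1,4,5}: no change
Constraint 3 (X < W) on D(X)={2,4,7} D(W)={1,2,3}: X {2,4,7}->{2}; W {1,2,3}->{3}
Constraint 4 (X < U) on D(X)={2} D(U)={1,4,5}: U {1,4,5}->{4,5}
So after all 4 constraints: D(X) = {2}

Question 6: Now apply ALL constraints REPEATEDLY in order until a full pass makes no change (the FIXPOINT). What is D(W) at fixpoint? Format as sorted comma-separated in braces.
Answer: {}

Derivation:
pass 0 (initial): D(W)={1,2,3,4,7}
pass 1: U {1,4,5,7}->{4,5}; W {1,2,3,4,7}->{3}; X {2,4,7}->{2}
pass 2: U {4,5}->{}; W {3}->{}; X {2}->{}
pass 3: no change
Fixpoint after 3 passes: D(W) = {}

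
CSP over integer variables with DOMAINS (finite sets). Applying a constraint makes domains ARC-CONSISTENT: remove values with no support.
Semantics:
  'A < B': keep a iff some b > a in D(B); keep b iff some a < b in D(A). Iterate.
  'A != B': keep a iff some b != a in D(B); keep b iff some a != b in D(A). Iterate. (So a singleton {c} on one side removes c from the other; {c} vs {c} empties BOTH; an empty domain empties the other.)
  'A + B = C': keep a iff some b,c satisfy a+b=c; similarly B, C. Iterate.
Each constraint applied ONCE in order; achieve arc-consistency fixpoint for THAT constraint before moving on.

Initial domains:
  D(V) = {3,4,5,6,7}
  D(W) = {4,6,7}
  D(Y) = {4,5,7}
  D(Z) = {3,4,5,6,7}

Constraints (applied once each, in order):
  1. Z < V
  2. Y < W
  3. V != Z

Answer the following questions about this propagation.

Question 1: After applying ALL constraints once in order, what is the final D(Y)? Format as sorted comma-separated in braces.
Answer: {4,5}

Derivation:
Constraint 1 (Z < V) on D(Z)={3,4,5,6,7} D(V)={3,4,5,6,7}: Z {3,4,5,6,7}->{3,4,5,6}; V {3,4,5,6,7}->{4,5,6,7}
Constraint 2 (Y < W) on D(Y)={4,5,7} D(W)={4,6,7}: Y {4,5,7}->{4,5}; W {4,6,7}->{6,7}
Constraint 3 (V != Z) on D(V)={4,5,6,7} D(Z)={3,4,5,6}: no change
So after all 3 constraints: D(Y) = {4,5}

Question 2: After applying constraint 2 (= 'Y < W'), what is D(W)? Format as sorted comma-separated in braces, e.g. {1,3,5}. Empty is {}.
Constraint 1 (Z < V) on D(Z)={3,4,5,6,7} D(V)={3,4,5,6,7}: Z {3,4,5,6,7}->{3,4,5,6}; V {3,4,5,6,7}->{4,5,6,7}
Constraint 2 (Y < W) on D(Y)={4,5,7} D(W)={4,6,7}: Y {4,5,7}->{4,5}; W {4,6,7}->{6,7}
So after constraint 2: D(W) = {6,7}

Answer: {6,7}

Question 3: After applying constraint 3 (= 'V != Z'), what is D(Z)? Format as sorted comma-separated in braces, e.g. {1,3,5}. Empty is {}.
Answer: {3,4,5,6}

Derivation:
Constraint 1 (Z < V) on D(Z)={3,4,5,6,7} D(V)={3,4,5,6,7}: Z {3,4,5,6,7}->{3,4,5,6}; V {3,4,5,6,7}->{4,5,6,7}
Constraint 2 (Y < W) on D(Y)={4,5,7} D(W)={4,6,7}: Y {4,5,7}->{4,5}; W {4,6,7}->{6,7}
Constraint 3 (V != Z) on D(V)={4,5,6,7} D(Z)={3,4,5,6}: no change
So after constraint 3: D(Z) = {3,4,5,6}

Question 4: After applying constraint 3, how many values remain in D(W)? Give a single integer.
Constraint 1 (Z < V) on D(Z)={3,4,5,6,7} D(V)={3,4,5,6,7}: Z {3,4,5,6,7}->{3,4,5,6}; V {3,4,5,6,7}->{4,5,6,7}
Constraint 2 (Y < W) on D(Y)={4,5,7} D(W)={4,6,7}: Y {4,5,7}->{4,5}; W {4,6,7}->{6,7}
Constraint 3 (V != Z) on D(V)={4,5,6,7} D(Z)={3,4,5,6}: no change
So after constraint 3: D(W)={6,7}, size = 2

Answer: 2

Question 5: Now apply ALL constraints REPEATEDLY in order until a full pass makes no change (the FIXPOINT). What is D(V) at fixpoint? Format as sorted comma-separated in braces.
Answer: {4,5,6,7}

Derivation:
pass 0 (initial): D(V)={3,4,5,6,7}
pass 1: V {3,4,5,6,7}->{4,5,6,7}; W {4,6,7}->{6,7}; Y {4,5,7}->{4,5}; Z {3,4,5,6,7}->{3,4,5,6}
pass 2: no change
Fixpoint after 2 passes: D(V) = {4,5,6,7}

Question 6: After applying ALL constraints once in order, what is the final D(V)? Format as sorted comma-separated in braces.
Answer: {4,5,6,7}

Derivation:
Constraint 1 (Z < V) on D(Z)={3,4,5,6,7} D(V)={3,4,5,6,7}: Z {3,4,5,6,7}->{3,4,5,6}; V {3,4,5,6,7}->{4,5,6,7}
Constraint 2 (Y < W) on D(Y)={4,5,7} D(W)={4,6,7}: Y {4,5,7}->{4,5}; W {4,6,7}->{6,7}
Constraint 3 (V != Z) on D(V)={4,5,6,7} D(Z)={3,4,5,6}: no change
So after all 3 constraints: D(V) = {4,5,6,7}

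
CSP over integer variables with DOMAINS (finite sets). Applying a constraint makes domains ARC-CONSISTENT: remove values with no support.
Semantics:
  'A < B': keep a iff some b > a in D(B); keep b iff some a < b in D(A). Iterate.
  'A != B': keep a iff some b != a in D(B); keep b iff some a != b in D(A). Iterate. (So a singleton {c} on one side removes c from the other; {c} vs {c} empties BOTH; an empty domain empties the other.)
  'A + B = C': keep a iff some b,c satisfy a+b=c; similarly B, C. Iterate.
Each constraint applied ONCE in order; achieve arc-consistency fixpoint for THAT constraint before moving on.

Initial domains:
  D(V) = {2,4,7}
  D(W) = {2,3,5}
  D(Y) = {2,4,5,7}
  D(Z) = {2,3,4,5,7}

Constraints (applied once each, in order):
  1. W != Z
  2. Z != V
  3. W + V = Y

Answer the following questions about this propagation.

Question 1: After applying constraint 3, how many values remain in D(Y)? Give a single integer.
Answer: 3

Derivation:
Constraint 1 (W != Z) on D(W)={2,3,5} D(Z)={2,3,4,5,7}: no change
Constraint 2 (Z != V) on D(Z)={2,3,4,5,7} D(V)={2,4,7}: no change
Constraint 3 (W + V = Y) on D(W)={2,3,5} D(V)={2,4,7} D(Y)={2,4,5,7}: V {2,4,7}->{2,4}; Y {2,4,5,7}->{4,5,7}
So after constraint 3: D(Y)={4,5,7}, size = 3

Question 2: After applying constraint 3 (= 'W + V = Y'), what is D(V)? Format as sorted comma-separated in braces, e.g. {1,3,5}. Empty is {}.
Constraint 1 (W != Z) on D(W)={2,3,5} D(Z)={2,3,4,5,7}: no change
Constraint 2 (Z != V) on D(Z)={2,3,4,5,7} D(V)={2,4,7}: no change
Constraint 3 (W + V = Y) on D(W)={2,3,5} D(V)={2,4,7} D(Y)={2,4,5,7}: V {2,4,7}->{2,4}; Y {2,4,5,7}->{4,5,7}
So after constraint 3: D(V) = {2,4}

Answer: {2,4}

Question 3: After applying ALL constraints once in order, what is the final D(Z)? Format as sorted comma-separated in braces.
Constraint 1 (W != Z) on D(W)={2,3,5} D(Z)={2,3,4,5,7}: no change
Constraint 2 (Z != V) on D(Z)={2,3,4,5,7} D(V)={2,4,7}: no change
Constraint 3 (W + V = Y) on D(W)={2,3,5} D(V)={2,4,7} D(Y)={2,4,5,7}: V {2,4,7}->{2,4}; Y {2,4,5,7}->{4,5,7}
So after all 3 constraints: D(Z) = {2,3,4,5,7}

Answer: {2,3,4,5,7}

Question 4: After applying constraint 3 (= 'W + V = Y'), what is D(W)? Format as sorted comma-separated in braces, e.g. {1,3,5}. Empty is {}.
Answer: {2,3,5}

Derivation:
Constraint 1 (W != Z) on D(W)={2,3,5} D(Z)={2,3,4,5,7}: no change
Constraint 2 (Z != V) on D(Z)={2,3,4,5,7} D(V)={2,4,7}: no change
Constraint 3 (W + V = Y) on D(W)={2,3,5} D(V)={2,4,7} D(Y)={2,4,5,7}: V {2,4,7}->{2,4}; Y {2,4,5,7}->{4,5,7}
So after constraint 3: D(W) = {2,3,5}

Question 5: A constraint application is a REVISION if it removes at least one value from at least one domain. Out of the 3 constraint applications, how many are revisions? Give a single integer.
Constraint 1 (W != Z) on D(W)={2,3,5} D(Z)={2,3,4,5,7}: no change => not a revision
Constraint 2 (Z != V) on D(Z)={2,3,4,5,7} D(V)={2,4,7}: no change => not a revision
Constraint 3 (W + V = Y) on D(W)={2,3,5} D(V)={2,4,7} D(Y)={2,4,5,7}: V {2,4,7}->{2,4}; Y {2,4,5,7}->{4,5,7} => REVISION
Total revisions = 1

Answer: 1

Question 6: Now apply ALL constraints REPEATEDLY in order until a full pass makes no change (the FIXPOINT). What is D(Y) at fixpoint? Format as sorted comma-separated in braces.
Answer: {4,5,7}

Derivation:
pass 0 (initial): D(Y)={2,4,5,7}
pass 1: V {2,4,7}->{2,4}; Y {2,4,5,7}->{4,5,7}
pass 2: no change
Fixpoint after 2 passes: D(Y) = {4,5,7}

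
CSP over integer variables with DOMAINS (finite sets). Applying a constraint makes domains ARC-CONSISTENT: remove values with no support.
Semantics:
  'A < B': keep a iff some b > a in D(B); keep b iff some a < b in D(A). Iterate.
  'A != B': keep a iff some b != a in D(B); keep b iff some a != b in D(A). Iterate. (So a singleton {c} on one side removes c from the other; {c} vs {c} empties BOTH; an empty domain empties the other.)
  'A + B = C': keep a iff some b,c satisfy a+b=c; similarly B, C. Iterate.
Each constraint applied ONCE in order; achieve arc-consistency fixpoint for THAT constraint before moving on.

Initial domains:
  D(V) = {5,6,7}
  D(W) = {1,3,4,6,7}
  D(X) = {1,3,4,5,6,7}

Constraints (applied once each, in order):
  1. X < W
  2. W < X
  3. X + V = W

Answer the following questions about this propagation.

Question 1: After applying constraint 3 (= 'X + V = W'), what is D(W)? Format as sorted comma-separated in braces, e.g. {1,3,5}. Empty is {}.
Constraint 1 (X < W) on D(X)={1,3,4,5,6,7} D(W)={1,3,4,6,7}: X {1,3,4,5,6,7}->{1,3,4,5,6}; W {1,3,4,6,7}->{3,4,6,7}
Constraint 2 (W < X) on D(W)={3,4,6,7} D(X)={1,3,4,5,6}: W {3,4,6,7}->{3,4}; X {1,3,4,5,6}->{4,5,6}
Constraint 3 (X + V = W) on D(X)={4,5,6} D(V)={5,6,7} D(W)={3,4}: X {4,5,6}->{}; V {5,6,7}->{}; W {3,4}->{}
So after constraint 3: D(W) = {}

Answer: {}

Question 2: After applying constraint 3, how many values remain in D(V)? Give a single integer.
Constraint 1 (X < W) on D(X)={1,3,4,5,6,7} D(W)={1,3,4,6,7}: X {1,3,4,5,6,7}->{1,3,4,5,6}; W {1,3,4,6,7}->{3,4,6,7}
Constraint 2 (W < X) on D(W)={3,4,6,7} D(X)={1,3,4,5,6}: W {3,4,6,7}->{3,4}; X {1,3,4,5,6}->{4,5,6}
Constraint 3 (X + V = W) on D(X)={4,5,6} D(V)={5,6,7} D(W)={3,4}: X {4,5,6}->{}; V {5,6,7}->{}; W {3,4}->{}
So after constraint 3: D(V)={}, size = 0

Answer: 0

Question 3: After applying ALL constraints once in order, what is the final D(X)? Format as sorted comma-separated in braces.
Answer: {}

Derivation:
Constraint 1 (X < W) on D(X)={1,3,4,5,6,7} D(W)={1,3,4,6,7}: X {1,3,4,5,6,7}->{1,3,4,5,6}; W {1,3,4,6,7}->{3,4,6,7}
Constraint 2 (W < X) on D(W)={3,4,6,7} D(X)={1,3,4,5,6}: W {3,4,6,7}->{3,4}; X {1,3,4,5,6}->{4,5,6}
Constraint 3 (X + V = W) on D(X)={4,5,6} D(V)={5,6,7} D(W)={3,4}: X {4,5,6}->{}; V {5,6,7}->{}; W {3,4}->{}
So after all 3 constraints: D(X) = {}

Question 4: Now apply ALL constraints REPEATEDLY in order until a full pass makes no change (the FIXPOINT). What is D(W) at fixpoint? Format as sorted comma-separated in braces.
pass 0 (initial): D(W)={1,3,4,6,7}
pass 1: V {5,6,7}->{}; W {1,3,4,6,7}->{}; X {1,3,4,5,6,7}->{}
pass 2: no change
Fixpoint after 2 passes: D(W) = {}

Answer: {}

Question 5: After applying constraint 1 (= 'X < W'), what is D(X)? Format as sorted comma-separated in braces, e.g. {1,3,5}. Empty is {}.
Answer: {1,3,4,5,6}

Derivation:
Constraint 1 (X < W) on D(X)={1,3,4,5,6,7} D(W)={1,3,4,6,7}: X {1,3,4,5,6,7}->{1,3,4,5,6}; W {1,3,4,6,7}->{3,4,6,7}
So after constraint 1: D(X) = {1,3,4,5,6}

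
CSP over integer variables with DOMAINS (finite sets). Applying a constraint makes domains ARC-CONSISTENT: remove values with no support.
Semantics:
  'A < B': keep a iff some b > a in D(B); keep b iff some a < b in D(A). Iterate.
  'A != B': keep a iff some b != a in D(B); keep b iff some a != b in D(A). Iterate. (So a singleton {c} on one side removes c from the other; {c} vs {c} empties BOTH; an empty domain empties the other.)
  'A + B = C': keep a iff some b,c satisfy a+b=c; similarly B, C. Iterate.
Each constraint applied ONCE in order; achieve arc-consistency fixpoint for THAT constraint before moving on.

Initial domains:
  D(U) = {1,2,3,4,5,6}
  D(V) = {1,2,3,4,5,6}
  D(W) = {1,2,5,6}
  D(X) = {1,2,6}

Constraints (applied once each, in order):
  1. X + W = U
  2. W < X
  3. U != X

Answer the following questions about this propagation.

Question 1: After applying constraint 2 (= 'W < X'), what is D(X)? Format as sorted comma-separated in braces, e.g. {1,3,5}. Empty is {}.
Constraint 1 (X + W = U) on D(X)={1,2,6} D(W)={1,2,5,6} D(U)={1,2,3,4,5,6}: X {1,2,6}->{1,2}; W {1,2,5,6}->{1,2,5}; U {1,2,3,4,5,6}->{2,3,4,6}
Constraint 2 (W < X) on D(W)={1,2,5} D(X)={1,2}: W {1,2,5}->{1}; X {1,2}->{2}
So after constraint 2: D(X) = {2}

Answer: {2}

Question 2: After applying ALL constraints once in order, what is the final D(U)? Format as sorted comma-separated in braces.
Constraint 1 (X + W = U) on D(X)={1,2,6} D(W)={1,2,5,6} D(U)={1,2,3,4,5,6}: X {1,2,6}->{1,2}; W {1,2,5,6}->{1,2,5}; U {1,2,3,4,5,6}->{2,3,4,6}
Constraint 2 (W < X) on D(W)={1,2,5} D(X)={1,2}: W {1,2,5}->{1}; X {1,2}->{2}
Constraint 3 (U != X) on D(U)={2,3,4,6} D(X)={2}: U {2,3,4,6}->{3,4,6}
So after all 3 constraints: D(U) = {3,4,6}

Answer: {3,4,6}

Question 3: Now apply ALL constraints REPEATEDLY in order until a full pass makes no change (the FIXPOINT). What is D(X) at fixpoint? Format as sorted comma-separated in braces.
Answer: {2}

Derivation:
pass 0 (initial): D(X)={1,2,6}
pass 1: U {1,2,3,4,5,6}->{3,4,6}; W {1,2,5,6}->{1}; X {1,2,6}->{2}
pass 2: U {3,4,6}->{3}
pass 3: no change
Fixpoint after 3 passes: D(X) = {2}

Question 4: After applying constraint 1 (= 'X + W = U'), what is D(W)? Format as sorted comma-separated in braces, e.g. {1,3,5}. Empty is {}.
Answer: {1,2,5}

Derivation:
Constraint 1 (X + W = U) on D(X)={1,2,6} D(W)={1,2,5,6} D(U)={1,2,3,4,5,6}: X {1,2,6}->{1,2}; W {1,2,5,6}->{1,2,5}; U {1,2,3,4,5,6}->{2,3,4,6}
So after constraint 1: D(W) = {1,2,5}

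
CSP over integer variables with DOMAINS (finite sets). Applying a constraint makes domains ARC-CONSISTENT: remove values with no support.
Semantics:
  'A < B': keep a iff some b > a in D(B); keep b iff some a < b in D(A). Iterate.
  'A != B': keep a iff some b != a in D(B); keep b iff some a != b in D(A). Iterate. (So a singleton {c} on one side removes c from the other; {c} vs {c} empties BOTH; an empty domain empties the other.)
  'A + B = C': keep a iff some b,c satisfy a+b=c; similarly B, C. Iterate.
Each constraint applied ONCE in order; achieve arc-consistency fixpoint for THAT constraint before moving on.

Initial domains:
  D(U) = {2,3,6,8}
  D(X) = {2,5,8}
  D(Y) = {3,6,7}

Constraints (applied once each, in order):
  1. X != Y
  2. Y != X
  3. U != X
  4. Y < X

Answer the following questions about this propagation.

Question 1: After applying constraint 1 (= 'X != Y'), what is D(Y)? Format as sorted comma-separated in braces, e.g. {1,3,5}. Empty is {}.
Constraint 1 (X != Y) on D(X)={2,5,8} D(Y)={3,6,7}: no change
So after constraint 1: D(Y) = {3,6,7}

Answer: {3,6,7}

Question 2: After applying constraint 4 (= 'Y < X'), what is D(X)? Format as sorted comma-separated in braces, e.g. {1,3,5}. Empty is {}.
Answer: {5,8}

Derivation:
Constraint 1 (X != Y) on D(X)={2,5,8} D(Y)={3,6,7}: no change
Constraint 2 (Y != X) on D(Y)={3,6,7} D(X)={2,5,8}: no change
Constraint 3 (U != X) on D(U)={2,3,6,8} D(X)={2,5,8}: no change
Constraint 4 (Y < X) on D(Y)={3,6,7} D(X)={2,5,8}: X {2,5,8}->{5,8}
So after constraint 4: D(X) = {5,8}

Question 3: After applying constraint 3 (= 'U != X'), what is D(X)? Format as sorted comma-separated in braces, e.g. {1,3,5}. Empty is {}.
Answer: {2,5,8}

Derivation:
Constraint 1 (X != Y) on D(X)={2,5,8} D(Y)={3,6,7}: no change
Constraint 2 (Y != X) on D(Y)={3,6,7} D(X)={2,5,8}: no change
Constraint 3 (U != X) on D(U)={2,3,6,8} D(X)={2,5,8}: no change
So after constraint 3: D(X) = {2,5,8}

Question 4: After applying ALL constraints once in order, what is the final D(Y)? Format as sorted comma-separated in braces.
Constraint 1 (X != Y) on D(X)={2,5,8} D(Y)={3,6,7}: no change
Constraint 2 (Y != X) on D(Y)={3,6,7} D(X)={2,5,8}: no change
Constraint 3 (U != X) on D(U)={2,3,6,8} D(X)={2,5,8}: no change
Constraint 4 (Y < X) on D(Y)={3,6,7} D(X)={2,5,8}: X {2,5,8}->{5,8}
So after all 4 constraints: D(Y) = {3,6,7}

Answer: {3,6,7}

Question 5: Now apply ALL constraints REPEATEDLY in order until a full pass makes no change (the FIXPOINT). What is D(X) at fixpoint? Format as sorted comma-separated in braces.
pass 0 (initial): D(X)={2,5,8}
pass 1: X {2,5,8}->{5,8}
pass 2: no change
Fixpoint after 2 passes: D(X) = {5,8}

Answer: {5,8}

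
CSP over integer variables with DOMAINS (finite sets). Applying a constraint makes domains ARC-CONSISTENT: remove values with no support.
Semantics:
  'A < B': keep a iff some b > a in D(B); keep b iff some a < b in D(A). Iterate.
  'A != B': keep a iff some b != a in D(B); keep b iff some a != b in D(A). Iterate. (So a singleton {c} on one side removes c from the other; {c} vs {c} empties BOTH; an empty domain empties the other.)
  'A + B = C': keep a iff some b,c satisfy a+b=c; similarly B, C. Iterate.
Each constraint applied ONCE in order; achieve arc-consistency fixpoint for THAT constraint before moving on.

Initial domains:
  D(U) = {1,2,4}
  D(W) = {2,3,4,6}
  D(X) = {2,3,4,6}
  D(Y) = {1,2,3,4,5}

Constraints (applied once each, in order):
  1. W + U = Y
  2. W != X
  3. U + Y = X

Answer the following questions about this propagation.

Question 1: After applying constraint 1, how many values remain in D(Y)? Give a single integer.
Answer: 3

Derivation:
Constraint 1 (W + U = Y) on D(W)={2,3,4,6} D(U)={1,2,4} D(Y)={1,2,3,4,5}: W {2,3,4,6}->{2,3,4}; U {1,2,4}->{1,2}; Y {1,2,3,4,5}->{3,4,5}
So after constraint 1: D(Y)={3,4,5}, size = 3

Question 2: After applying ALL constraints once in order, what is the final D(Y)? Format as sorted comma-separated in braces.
Constraint 1 (W + U = Y) on D(W)={2,3,4,6} D(U)={1,2,4} D(Y)={1,2,3,4,5}: W {2,3,4,6}->{2,3,4}; U {1,2,4}->{1,2}; Y {1,2,3,4,5}->{3,4,5}
Constraint 2 (W != X) on D(W)={2,3,4} D(X)={2,3,4,6}: no change
Constraint 3 (U + Y = X) on D(U)={1,2} D(Y)={3,4,5} D(X)={2,3,4,6}: X {2,3,4,6}->{4,6}
So after all 3 constraints: D(Y) = {3,4,5}

Answer: {3,4,5}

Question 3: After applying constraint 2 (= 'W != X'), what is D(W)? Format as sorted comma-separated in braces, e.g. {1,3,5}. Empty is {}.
Answer: {2,3,4}

Derivation:
Constraint 1 (W + U = Y) on D(W)={2,3,4,6} D(U)={1,2,4} D(Y)={1,2,3,4,5}: W {2,3,4,6}->{2,3,4}; U {1,2,4}->{1,2}; Y {1,2,3,4,5}->{3,4,5}
Constraint 2 (W != X) on D(W)={2,3,4} D(X)={2,3,4,6}: no change
So after constraint 2: D(W) = {2,3,4}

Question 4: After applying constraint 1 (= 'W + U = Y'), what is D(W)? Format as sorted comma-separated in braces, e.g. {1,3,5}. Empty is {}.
Constraint 1 (W + U = Y) on D(W)={2,3,4,6} D(U)={1,2,4} D(Y)={1,2,3,4,5}: W {2,3,4,6}->{2,3,4}; U {1,2,4}->{1,2}; Y {1,2,3,4,5}->{3,4,5}
So after constraint 1: D(W) = {2,3,4}

Answer: {2,3,4}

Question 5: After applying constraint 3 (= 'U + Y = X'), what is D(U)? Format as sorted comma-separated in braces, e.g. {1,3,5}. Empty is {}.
Answer: {1,2}

Derivation:
Constraint 1 (W + U = Y) on D(W)={2,3,4,6} D(U)={1,2,4} D(Y)={1,2,3,4,5}: W {2,3,4,6}->{2,3,4}; U {1,2,4}->{1,2}; Y {1,2,3,4,5}->{3,4,5}
Constraint 2 (W != X) on D(W)={2,3,4} D(X)={2,3,4,6}: no change
Constraint 3 (U + Y = X) on D(U)={1,2} D(Y)={3,4,5} D(X)={2,3,4,6}: X {2,3,4,6}->{4,6}
So after constraint 3: D(U) = {1,2}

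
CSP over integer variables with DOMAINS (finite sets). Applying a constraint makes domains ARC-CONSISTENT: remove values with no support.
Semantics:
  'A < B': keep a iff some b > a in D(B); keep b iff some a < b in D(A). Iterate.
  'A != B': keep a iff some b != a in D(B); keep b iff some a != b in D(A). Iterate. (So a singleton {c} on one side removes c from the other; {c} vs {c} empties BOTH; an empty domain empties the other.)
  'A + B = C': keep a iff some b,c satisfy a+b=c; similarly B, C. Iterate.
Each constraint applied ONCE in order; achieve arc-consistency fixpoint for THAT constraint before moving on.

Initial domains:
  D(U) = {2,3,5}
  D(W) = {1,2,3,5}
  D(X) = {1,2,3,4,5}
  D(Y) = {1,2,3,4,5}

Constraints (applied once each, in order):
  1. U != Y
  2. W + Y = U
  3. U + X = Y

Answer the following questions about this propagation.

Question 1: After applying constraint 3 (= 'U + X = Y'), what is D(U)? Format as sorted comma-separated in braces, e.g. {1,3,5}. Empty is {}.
Answer: {2,3}

Derivation:
Constraint 1 (U != Y) on D(U)={2,3,5} D(Y)={1,2,3,4,5}: no change
Constraint 2 (W + Y = U) on D(W)={1,2,3,5} D(Y)={1,2,3,4,5} D(U)={2,3,5}: W {1,2,3,5}->{1,2,3}; Y {1,2,3,4,5}->{1,2,3,4}
Constraint 3 (U + X = Y) on D(U)={2,3,5} D(X)={1,2,3,4,5} D(Y)={1,2,3,4}: U {2,3,5}->{2,3}; X {1,2,3,4,5}->{1,2}; Y {1,2,3,4}->{3,4}
So after constraint 3: D(U) = {2,3}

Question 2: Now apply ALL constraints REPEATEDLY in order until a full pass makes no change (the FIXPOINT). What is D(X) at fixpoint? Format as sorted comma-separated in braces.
pass 0 (initial): D(X)={1,2,3,4,5}
pass 1: U {2,3,5}->{2,3}; W {1,2,3,5}->{1,2,3}; X {1,2,3,4,5}->{1,2}; Y {1,2,3,4,5}->{3,4}
pass 2: U {2,3}->{}; W {1,2,3}->{}; X {1,2}->{}; Y {3,4}->{}
pass 3: no change
Fixpoint after 3 passes: D(X) = {}

Answer: {}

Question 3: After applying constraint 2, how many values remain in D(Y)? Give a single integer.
Answer: 4

Derivation:
Constraint 1 (U != Y) on D(U)={2,3,5} D(Y)={1,2,3,4,5}: no change
Constraint 2 (W + Y = U) on D(W)={1,2,3,5} D(Y)={1,2,3,4,5} D(U)={2,3,5}: W {1,2,3,5}->{1,2,3}; Y {1,2,3,4,5}->{1,2,3,4}
So after constraint 2: D(Y)={1,2,3,4}, size = 4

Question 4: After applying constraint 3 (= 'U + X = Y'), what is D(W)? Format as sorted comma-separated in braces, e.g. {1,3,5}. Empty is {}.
Constraint 1 (U != Y) on D(U)={2,3,5} D(Y)={1,2,3,4,5}: no change
Constraint 2 (W + Y = U) on D(W)={1,2,3,5} D(Y)={1,2,3,4,5} D(U)={2,3,5}: W {1,2,3,5}->{1,2,3}; Y {1,2,3,4,5}->{1,2,3,4}
Constraint 3 (U + X = Y) on D(U)={2,3,5} D(X)={1,2,3,4,5} D(Y)={1,2,3,4}: U {2,3,5}->{2,3}; X {1,2,3,4,5}->{1,2}; Y {1,2,3,4}->{3,4}
So after constraint 3: D(W) = {1,2,3}

Answer: {1,2,3}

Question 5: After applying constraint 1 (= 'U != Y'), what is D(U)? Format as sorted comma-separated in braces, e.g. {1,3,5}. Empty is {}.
Answer: {2,3,5}

Derivation:
Constraint 1 (U != Y) on D(U)={2,3,5} D(Y)={1,2,3,4,5}: no change
So after constraint 1: D(U) = {2,3,5}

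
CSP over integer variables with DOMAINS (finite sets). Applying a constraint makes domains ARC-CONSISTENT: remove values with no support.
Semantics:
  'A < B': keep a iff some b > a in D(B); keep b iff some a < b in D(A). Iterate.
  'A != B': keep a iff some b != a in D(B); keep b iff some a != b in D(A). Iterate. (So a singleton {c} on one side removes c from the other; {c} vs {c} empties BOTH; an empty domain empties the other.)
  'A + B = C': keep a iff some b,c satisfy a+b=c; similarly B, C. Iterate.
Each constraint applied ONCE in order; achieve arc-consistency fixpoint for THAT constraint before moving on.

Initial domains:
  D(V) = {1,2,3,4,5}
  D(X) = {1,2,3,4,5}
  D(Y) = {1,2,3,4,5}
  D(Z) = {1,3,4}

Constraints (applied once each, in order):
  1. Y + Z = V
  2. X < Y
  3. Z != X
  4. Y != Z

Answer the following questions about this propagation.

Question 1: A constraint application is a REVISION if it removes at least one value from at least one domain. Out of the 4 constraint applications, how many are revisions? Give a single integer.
Answer: 2

Derivation:
Constraint 1 (Y + Z = V) on D(Y)={1,2,3,4,5} D(Z)={1,3,4} D(V)={1,2,3,4,5}: Y {1,2,3,4,5}->{1,2,3,4}; V {1,2,3,4,5}->{2,3,4,5} => REVISION
Constraint 2 (X < Y) on D(X)={1,2,3,4,5} D(Y)={1,2,3,4}: X {1,2,3,4,5}->{1,2,3}; Y {1,2,3,4}->{2,3,4} => REVISION
Constraint 3 (Z != X) on D(Z)={1,3,4} D(X)={1,2,3}: no change => not a revision
Constraint 4 (Y != Z) on D(Y)={2,3,4} D(Z)={1,3,4}: no change => not a revision
Total revisions = 2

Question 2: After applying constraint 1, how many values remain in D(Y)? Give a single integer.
Answer: 4

Derivation:
Constraint 1 (Y + Z = V) on D(Y)={1,2,3,4,5} D(Z)={1,3,4} D(V)={1,2,3,4,5}: Y {1,2,3,4,5}->{1,2,3,4}; V {1,2,3,4,5}->{2,3,4,5}
So after constraint 1: D(Y)={1,2,3,4}, size = 4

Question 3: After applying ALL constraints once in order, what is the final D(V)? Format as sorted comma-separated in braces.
Constraint 1 (Y + Z = V) on D(Y)={1,2,3,4,5} D(Z)={1,3,4} D(V)={1,2,3,4,5}: Y {1,2,3,4,5}->{1,2,3,4}; V {1,2,3,4,5}->{2,3,4,5}
Constraint 2 (X < Y) on D(X)={1,2,3,4,5} D(Y)={1,2,3,4}: X {1,2,3,4,5}->{1,2,3}; Y {1,2,3,4}->{2,3,4}
Constraint 3 (Z != X) on D(Z)={1,3,4} D(X)={1,2,3}: no change
Constraint 4 (Y != Z) on D(Y)={2,3,4} D(Z)={1,3,4}: no change
So after all 4 constraints: D(V) = {2,3,4,5}

Answer: {2,3,4,5}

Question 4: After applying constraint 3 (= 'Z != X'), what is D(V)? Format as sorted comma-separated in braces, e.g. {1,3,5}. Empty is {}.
Answer: {2,3,4,5}

Derivation:
Constraint 1 (Y + Z = V) on D(Y)={1,2,3,4,5} D(Z)={1,3,4} D(V)={1,2,3,4,5}: Y {1,2,3,4,5}->{1,2,3,4}; V {1,2,3,4,5}->{2,3,4,5}
Constraint 2 (X < Y) on D(X)={1,2,3,4,5} D(Y)={1,2,3,4}: X {1,2,3,4,5}->{1,2,3}; Y {1,2,3,4}->{2,3,4}
Constraint 3 (Z != X) on D(Z)={1,3,4} D(X)={1,2,3}: no change
So after constraint 3: D(V) = {2,3,4,5}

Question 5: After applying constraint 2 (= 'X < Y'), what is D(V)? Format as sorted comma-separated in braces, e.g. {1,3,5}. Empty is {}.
Constraint 1 (Y + Z = V) on D(Y)={1,2,3,4,5} D(Z)={1,3,4} D(V)={1,2,3,4,5}: Y {1,2,3,4,5}->{1,2,3,4}; V {1,2,3,4,5}->{2,3,4,5}
Constraint 2 (X < Y) on D(X)={1,2,3,4,5} D(Y)={1,2,3,4}: X {1,2,3,4,5}->{1,2,3}; Y {1,2,3,4}->{2,3,4}
So after constraint 2: D(V) = {2,3,4,5}

Answer: {2,3,4,5}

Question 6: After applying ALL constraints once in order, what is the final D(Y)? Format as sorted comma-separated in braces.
Answer: {2,3,4}

Derivation:
Constraint 1 (Y + Z = V) on D(Y)={1,2,3,4,5} D(Z)={1,3,4} D(V)={1,2,3,4,5}: Y {1,2,3,4,5}->{1,2,3,4}; V {1,2,3,4,5}->{2,3,4,5}
Constraint 2 (X < Y) on D(X)={1,2,3,4,5} D(Y)={1,2,3,4}: X {1,2,3,4,5}->{1,2,3}; Y {1,2,3,4}->{2,3,4}
Constraint 3 (Z != X) on D(Z)={1,3,4} D(X)={1,2,3}: no change
Constraint 4 (Y != Z) on D(Y)={2,3,4} D(Z)={1,3,4}: no change
So after all 4 constraints: D(Y) = {2,3,4}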